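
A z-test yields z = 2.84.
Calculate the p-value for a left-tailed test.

Answer: p-value ≈ 0.9977

Derivation:
For z = 2.84:
p = P(Z < 2.84) = Φ(2.84) = 0.9977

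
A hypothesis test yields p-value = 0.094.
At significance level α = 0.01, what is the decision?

Compare p-value to α:
0.094 ≥ 0.01
Decision: fail to reject H₀

Answer: fail to reject H₀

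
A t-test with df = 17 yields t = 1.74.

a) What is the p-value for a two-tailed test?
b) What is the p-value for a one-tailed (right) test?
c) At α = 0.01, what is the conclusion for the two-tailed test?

Using t-distribution with df = 17:
a) Two-tailed: p = 2×P(T > 1.74) = 0.0999
b) One-tailed: p = P(T > 1.74) = 0.0500
c) 0.0999 ≥ 0.01, fail to reject H₀

Answer: a) 0.0999, b) 0.0500, c) fail to reject H₀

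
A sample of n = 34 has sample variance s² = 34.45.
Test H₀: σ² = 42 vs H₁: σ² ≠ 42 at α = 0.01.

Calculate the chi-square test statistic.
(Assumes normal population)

df = n - 1 = 33
χ² = (n-1)s²/σ₀² = 33×34.45/42 = 27.0679
Critical values: χ²_{0.995,33} = 15.815, χ²_{0.005,33} = 57.648
Rejection region: χ² < 15.815 or χ² > 57.648
Decision: fail to reject H₀

Answer: χ² = 27.0679, fail to reject H₀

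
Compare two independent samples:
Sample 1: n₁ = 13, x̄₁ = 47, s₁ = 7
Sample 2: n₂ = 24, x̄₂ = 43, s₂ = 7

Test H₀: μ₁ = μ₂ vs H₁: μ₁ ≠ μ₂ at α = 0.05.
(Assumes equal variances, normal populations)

Pooled variance: s²_p = [12×7² + 23×7²]/(35) = 49.0000
s_p = 7.0000
SE = s_p×√(1/n₁ + 1/n₂) = 7.0000×√(1/13 + 1/24) = 2.4106
t = (x̄₁ - x̄₂)/SE = (47 - 43)/2.4106 = 1.6593
df = 35, t-critical = ±2.030
Decision: fail to reject H₀

Answer: t = 1.6593, fail to reject H₀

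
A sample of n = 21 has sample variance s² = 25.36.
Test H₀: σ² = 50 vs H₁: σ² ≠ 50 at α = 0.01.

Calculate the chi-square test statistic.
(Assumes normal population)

Answer: χ² = 10.1440, fail to reject H₀

Derivation:
df = n - 1 = 20
χ² = (n-1)s²/σ₀² = 20×25.36/50 = 10.1440
Critical values: χ²_{0.995,20} = 7.434, χ²_{0.005,20} = 39.997
Rejection region: χ² < 7.434 or χ² > 39.997
Decision: fail to reject H₀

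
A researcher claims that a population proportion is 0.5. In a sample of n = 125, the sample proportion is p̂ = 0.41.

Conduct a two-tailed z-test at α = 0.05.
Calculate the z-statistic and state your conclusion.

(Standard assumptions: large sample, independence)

Answer: z = -2.0125, reject H₀

Derivation:
H₀: p = 0.5, H₁: p ≠ 0.5
Standard error: SE = √(p₀(1-p₀)/n) = √(0.5×0.5/125) = 0.044721
z-statistic: z = (p̂ - p₀)/SE = (0.41 - 0.5)/0.044721 = -2.0125
Critical value: z_0.025 = ±1.960
p-value = 0.0442
Decision: reject H₀ at α = 0.05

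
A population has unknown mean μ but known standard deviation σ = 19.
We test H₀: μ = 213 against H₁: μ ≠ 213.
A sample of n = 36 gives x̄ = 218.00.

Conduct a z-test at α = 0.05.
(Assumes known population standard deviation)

Answer: z = 1.5789, fail to reject H₀

Derivation:
Standard error: SE = σ/√n = 19/√36 = 3.1667
z-statistic: z = (x̄ - μ₀)/SE = (218.00 - 213)/3.1667 = 1.5789
Critical value: ±1.960
p-value = 0.1144
Decision: fail to reject H₀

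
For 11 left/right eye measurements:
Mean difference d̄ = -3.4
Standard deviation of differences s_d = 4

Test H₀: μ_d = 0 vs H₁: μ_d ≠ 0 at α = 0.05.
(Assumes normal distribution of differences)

Answer: t = -2.8192, reject H₀

Derivation:
df = n - 1 = 10
SE = s_d/√n = 4/√11 = 1.2060
t = d̄/SE = -3.4/1.2060 = -2.8192
Critical value: t_{0.025,10} = ±2.228
p-value ≈ 0.0182
Decision: reject H₀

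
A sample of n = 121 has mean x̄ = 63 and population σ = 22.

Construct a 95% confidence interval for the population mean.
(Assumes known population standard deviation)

Confidence level: 95%, α = 0.05
z_0.025 = 1.960
SE = σ/√n = 22/√121 = 2.0000
Margin of error = 1.960 × 2.0000 = 3.9200
CI: x̄ ± margin = 63 ± 3.9200
CI: (59.0800, 66.9200)

Answer: (59.0800, 66.9200)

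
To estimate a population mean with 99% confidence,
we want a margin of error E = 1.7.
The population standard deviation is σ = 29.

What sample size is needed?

Answer: n = 1932

Derivation:
z_0.005 = 2.576
n = (z×σ/E)² = (2.576×29/1.7)²
n = 1931.0338
Round up: n = 1932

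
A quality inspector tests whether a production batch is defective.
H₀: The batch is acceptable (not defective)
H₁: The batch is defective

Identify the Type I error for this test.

Type I error (α): Rejecting H₀ when H₀ is true
Type II error (β): Failing to reject H₀ when H₁ is true

Answer: Rejecting an acceptable batch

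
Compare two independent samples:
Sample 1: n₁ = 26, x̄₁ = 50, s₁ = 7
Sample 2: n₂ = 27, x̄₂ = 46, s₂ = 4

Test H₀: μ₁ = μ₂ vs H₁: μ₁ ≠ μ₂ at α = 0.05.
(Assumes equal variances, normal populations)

Answer: t = 2.5664, reject H₀

Derivation:
Pooled variance: s²_p = [25×7² + 26×4²]/(51) = 32.1765
s_p = 5.6724
SE = s_p×√(1/n₁ + 1/n₂) = 5.6724×√(1/26 + 1/27) = 1.5586
t = (x̄₁ - x̄₂)/SE = (50 - 46)/1.5586 = 2.5664
df = 51, t-critical = ±2.008
Decision: reject H₀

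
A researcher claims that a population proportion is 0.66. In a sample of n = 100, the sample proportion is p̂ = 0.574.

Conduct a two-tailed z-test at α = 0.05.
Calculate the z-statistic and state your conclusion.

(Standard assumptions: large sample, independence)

H₀: p = 0.66, H₁: p ≠ 0.66
Standard error: SE = √(p₀(1-p₀)/n) = √(0.66×0.34/100) = 0.047371
z-statistic: z = (p̂ - p₀)/SE = (0.574 - 0.66)/0.047371 = -1.8155
Critical value: z_0.025 = ±1.960
p-value = 0.0694
Decision: fail to reject H₀ at α = 0.05

Answer: z = -1.8155, fail to reject H₀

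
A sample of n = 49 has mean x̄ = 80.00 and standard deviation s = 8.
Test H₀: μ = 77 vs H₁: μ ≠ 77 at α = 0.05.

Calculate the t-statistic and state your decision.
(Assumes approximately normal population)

Answer: t = 2.6249, reject H₀

Derivation:
df = n - 1 = 48
SE = s/√n = 8/√49 = 1.1429
t = (x̄ - μ₀)/SE = (80.00 - 77)/1.1429 = 2.6249
Critical value: t_{0.025,48} = ±2.011
p-value ≈ 0.0116
Decision: reject H₀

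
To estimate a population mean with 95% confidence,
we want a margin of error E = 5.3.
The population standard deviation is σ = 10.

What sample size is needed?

z_0.025 = 1.960
n = (z×σ/E)² = (1.960×10/5.3)²
n = 13.6760
Round up: n = 14

Answer: n = 14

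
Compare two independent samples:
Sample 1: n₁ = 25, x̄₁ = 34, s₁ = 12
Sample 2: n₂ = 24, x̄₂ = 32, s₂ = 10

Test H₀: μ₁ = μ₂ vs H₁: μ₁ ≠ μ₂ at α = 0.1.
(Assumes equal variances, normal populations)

Answer: t = 0.6324, fail to reject H₀

Derivation:
Pooled variance: s²_p = [24×12² + 23×10²]/(47) = 122.4681
s_p = 11.0665
SE = s_p×√(1/n₁ + 1/n₂) = 11.0665×√(1/25 + 1/24) = 3.1625
t = (x̄₁ - x̄₂)/SE = (34 - 32)/3.1625 = 0.6324
df = 47, t-critical = ±1.678
Decision: fail to reject H₀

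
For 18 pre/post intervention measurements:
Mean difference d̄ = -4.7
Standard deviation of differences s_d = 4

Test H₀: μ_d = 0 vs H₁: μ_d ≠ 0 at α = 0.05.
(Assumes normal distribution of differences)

df = n - 1 = 17
SE = s_d/√n = 4/√18 = 0.9428
t = d̄/SE = -4.7/0.9428 = -4.9852
Critical value: t_{0.025,17} = ±2.110
p-value ≈ 0.0001
Decision: reject H₀

Answer: t = -4.9852, reject H₀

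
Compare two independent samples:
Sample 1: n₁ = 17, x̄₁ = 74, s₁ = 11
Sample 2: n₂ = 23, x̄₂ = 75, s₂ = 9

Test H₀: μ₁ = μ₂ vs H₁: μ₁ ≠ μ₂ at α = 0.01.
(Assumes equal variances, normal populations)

Answer: t = -0.3161, fail to reject H₀

Derivation:
Pooled variance: s²_p = [16×11² + 22×9²]/(38) = 97.8421
s_p = 9.8915
SE = s_p×√(1/n₁ + 1/n₂) = 9.8915×√(1/17 + 1/23) = 3.1638
t = (x̄₁ - x̄₂)/SE = (74 - 75)/3.1638 = -0.3161
df = 38, t-critical = ±2.712
Decision: fail to reject H₀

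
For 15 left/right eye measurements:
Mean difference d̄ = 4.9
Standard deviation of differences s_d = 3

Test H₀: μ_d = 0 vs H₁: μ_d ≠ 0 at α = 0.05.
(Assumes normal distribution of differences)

Answer: t = 6.3258, reject H₀

Derivation:
df = n - 1 = 14
SE = s_d/√n = 3/√15 = 0.7746
t = d̄/SE = 4.9/0.7746 = 6.3258
Critical value: t_{0.025,14} = ±2.145
p-value < 0.0001
Decision: reject H₀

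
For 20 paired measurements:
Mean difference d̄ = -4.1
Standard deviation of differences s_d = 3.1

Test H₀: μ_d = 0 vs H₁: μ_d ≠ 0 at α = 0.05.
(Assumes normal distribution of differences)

df = n - 1 = 19
SE = s_d/√n = 3.1/√20 = 0.6932
t = d̄/SE = -4.1/0.6932 = -5.9146
Critical value: t_{0.025,19} = ±2.093
p-value < 0.0001
Decision: reject H₀

Answer: t = -5.9146, reject H₀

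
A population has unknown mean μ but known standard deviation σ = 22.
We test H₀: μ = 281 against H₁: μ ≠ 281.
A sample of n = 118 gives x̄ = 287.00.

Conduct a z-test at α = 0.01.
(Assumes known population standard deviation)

Answer: z = 2.9625, reject H₀

Derivation:
Standard error: SE = σ/√n = 22/√118 = 2.0253
z-statistic: z = (x̄ - μ₀)/SE = (287.00 - 281)/2.0253 = 2.9625
Critical value: ±2.576
p-value = 0.0031
Decision: reject H₀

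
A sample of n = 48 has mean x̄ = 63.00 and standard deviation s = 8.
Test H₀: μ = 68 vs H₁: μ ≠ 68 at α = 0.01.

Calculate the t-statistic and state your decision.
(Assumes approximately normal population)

Answer: t = -4.3301, reject H₀

Derivation:
df = n - 1 = 47
SE = s/√n = 8/√48 = 1.1547
t = (x̄ - μ₀)/SE = (63.00 - 68)/1.1547 = -4.3301
Critical value: t_{0.005,47} = ±2.685
p-value ≈ 0.0001
Decision: reject H₀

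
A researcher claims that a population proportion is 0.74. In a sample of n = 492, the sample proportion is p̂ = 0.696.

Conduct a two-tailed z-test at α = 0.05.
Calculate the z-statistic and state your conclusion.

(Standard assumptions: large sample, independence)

H₀: p = 0.74, H₁: p ≠ 0.74
Standard error: SE = √(p₀(1-p₀)/n) = √(0.74×0.26/492) = 0.019775
z-statistic: z = (p̂ - p₀)/SE = (0.696 - 0.74)/0.019775 = -2.2250
Critical value: z_0.025 = ±1.960
p-value = 0.0261
Decision: reject H₀ at α = 0.05

Answer: z = -2.2250, reject H₀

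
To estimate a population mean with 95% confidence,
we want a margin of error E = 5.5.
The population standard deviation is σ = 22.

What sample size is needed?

z_0.025 = 1.960
n = (z×σ/E)² = (1.960×22/5.5)²
n = 61.4656
Round up: n = 62

Answer: n = 62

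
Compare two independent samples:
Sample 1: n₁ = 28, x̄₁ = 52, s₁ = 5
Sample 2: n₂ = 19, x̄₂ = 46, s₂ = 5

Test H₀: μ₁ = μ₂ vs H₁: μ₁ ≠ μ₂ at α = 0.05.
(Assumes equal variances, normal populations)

Answer: t = 4.0371, reject H₀

Derivation:
Pooled variance: s²_p = [27×5² + 18×5²]/(45) = 25.0000
s_p = 5.0000
SE = s_p×√(1/n₁ + 1/n₂) = 5.0000×√(1/28 + 1/19) = 1.4862
t = (x̄₁ - x̄₂)/SE = (52 - 46)/1.4862 = 4.0371
df = 45, t-critical = ±2.014
Decision: reject H₀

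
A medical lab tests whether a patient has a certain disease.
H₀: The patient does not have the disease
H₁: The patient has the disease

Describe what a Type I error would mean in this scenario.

Type I error: rejecting H₀ when it is actually true (false positive).
Type II error: failing to reject H₀ when H₁ is actually true (false negative).

Answer: Diagnosing a healthy patient as having the disease (false positive)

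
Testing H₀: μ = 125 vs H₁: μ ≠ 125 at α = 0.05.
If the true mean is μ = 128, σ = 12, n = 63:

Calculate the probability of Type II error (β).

Answer: β ≈ 0.4903

Derivation:
SE = σ/√n = 12/√63 = 1.5119
Critical values: μ₀ ± z_0.025×SE = 125 ± 1.960×1.5119
Acceptance region: (122.0367, 127.9633)
Under H₁ (μ = 128): z_high = (127.9633 - 128)/1.5119 = -0.0243, z_low = (122.0367 - 128)/1.5119 = -3.9442
β = P(not reject | H₁) = Φ(-0.0243) - Φ(-3.9442) ≈ 0.4903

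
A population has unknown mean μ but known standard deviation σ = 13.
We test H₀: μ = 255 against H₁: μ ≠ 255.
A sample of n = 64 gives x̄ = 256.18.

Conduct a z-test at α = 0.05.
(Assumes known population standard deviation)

Standard error: SE = σ/√n = 13/√64 = 1.6250
z-statistic: z = (x̄ - μ₀)/SE = (256.18 - 255)/1.6250 = 0.7262
Critical value: ±1.960
p-value = 0.4677
Decision: fail to reject H₀

Answer: z = 0.7262, fail to reject H₀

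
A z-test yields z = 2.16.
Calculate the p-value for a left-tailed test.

Answer: p-value ≈ 0.9846

Derivation:
For z = 2.16:
p = P(Z < 2.16) = Φ(2.16) = 0.9846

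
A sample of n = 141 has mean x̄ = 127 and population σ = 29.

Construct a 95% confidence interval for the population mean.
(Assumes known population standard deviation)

Answer: (122.2133, 131.7867)

Derivation:
Confidence level: 95%, α = 0.05
z_0.025 = 1.960
SE = σ/√n = 29/√141 = 2.4422
Margin of error = 1.960 × 2.4422 = 4.7867
CI: x̄ ± margin = 127 ± 4.7867
CI: (122.2133, 131.7867)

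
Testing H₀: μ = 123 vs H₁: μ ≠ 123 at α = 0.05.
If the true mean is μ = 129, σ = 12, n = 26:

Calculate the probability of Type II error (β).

SE = σ/√n = 12/√26 = 2.3534
Critical values: μ₀ ± z_0.025×SE = 123 ± 1.960×2.3534
Acceptance region: (118.3873, 127.6127)
Under H₁ (μ = 129): z_high = (127.6127 - 129)/2.3534 = -0.5895, z_low = (118.3873 - 129)/2.3534 = -4.5095
β = P(not reject | H₁) = Φ(-0.5895) - Φ(-4.5095) ≈ 0.2778

Answer: β ≈ 0.2778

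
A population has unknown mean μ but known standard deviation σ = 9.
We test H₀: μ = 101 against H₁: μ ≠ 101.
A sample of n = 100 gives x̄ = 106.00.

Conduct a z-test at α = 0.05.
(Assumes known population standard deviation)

Answer: z = 5.5556, reject H₀

Derivation:
Standard error: SE = σ/√n = 9/√100 = 0.9000
z-statistic: z = (x̄ - μ₀)/SE = (106.00 - 101)/0.9000 = 5.5556
Critical value: ±1.960
p-value < 0.0001
Decision: reject H₀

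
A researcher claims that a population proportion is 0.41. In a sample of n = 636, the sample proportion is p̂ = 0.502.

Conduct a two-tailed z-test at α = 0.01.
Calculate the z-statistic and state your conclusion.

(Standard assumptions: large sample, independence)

Answer: z = 4.7175, reject H₀

Derivation:
H₀: p = 0.41, H₁: p ≠ 0.41
Standard error: SE = √(p₀(1-p₀)/n) = √(0.41×0.59/636) = 0.019502
z-statistic: z = (p̂ - p₀)/SE = (0.502 - 0.41)/0.019502 = 4.7175
Critical value: z_0.005 = ±2.576
p-value < 0.0001
Decision: reject H₀ at α = 0.01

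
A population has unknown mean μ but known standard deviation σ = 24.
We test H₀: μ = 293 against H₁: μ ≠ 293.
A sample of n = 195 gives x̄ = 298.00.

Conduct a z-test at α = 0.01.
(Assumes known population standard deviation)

Standard error: SE = σ/√n = 24/√195 = 1.7187
z-statistic: z = (x̄ - μ₀)/SE = (298.00 - 293)/1.7187 = 2.9092
Critical value: ±2.576
p-value = 0.0036
Decision: reject H₀

Answer: z = 2.9092, reject H₀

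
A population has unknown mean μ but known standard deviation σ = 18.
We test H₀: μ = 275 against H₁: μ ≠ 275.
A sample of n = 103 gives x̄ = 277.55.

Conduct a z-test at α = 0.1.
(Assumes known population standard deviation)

Answer: z = 1.4378, fail to reject H₀

Derivation:
Standard error: SE = σ/√n = 18/√103 = 1.7736
z-statistic: z = (x̄ - μ₀)/SE = (277.55 - 275)/1.7736 = 1.4378
Critical value: ±1.645
p-value = 0.1505
Decision: fail to reject H₀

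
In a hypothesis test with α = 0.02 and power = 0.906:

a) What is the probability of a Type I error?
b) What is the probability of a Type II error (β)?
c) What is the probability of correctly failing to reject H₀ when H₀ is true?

Answer: a) 0.02, b) 0.094, c) 0.98

Derivation:
a) Type I error probability = α = 0.02
b) Power = P(reject H₀ | H₁ true) = 1 - β = 0.906, so Type II error probability = β = 1 - Power = 0.094
c) P(fail to reject H₀ | H₀ true) = 1 - α = 0.98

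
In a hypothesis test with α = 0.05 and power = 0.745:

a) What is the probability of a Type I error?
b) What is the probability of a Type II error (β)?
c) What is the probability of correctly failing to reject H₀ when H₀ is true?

Answer: a) 0.05, b) 0.255, c) 0.95

Derivation:
a) Type I error probability = α = 0.05
b) Power = P(reject H₀ | H₁ true) = 1 - β = 0.745, so Type II error probability = β = 1 - Power = 0.255
c) P(fail to reject H₀ | H₀ true) = 1 - α = 0.95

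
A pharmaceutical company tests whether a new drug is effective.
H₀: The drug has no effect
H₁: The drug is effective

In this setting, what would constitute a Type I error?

A Type I error (probability α) occurs when we reject a true H₀.
A Type II error (probability β) occurs when we fail to reject a false H₀.

Answer: Concluding the drug is effective when it actually has no effect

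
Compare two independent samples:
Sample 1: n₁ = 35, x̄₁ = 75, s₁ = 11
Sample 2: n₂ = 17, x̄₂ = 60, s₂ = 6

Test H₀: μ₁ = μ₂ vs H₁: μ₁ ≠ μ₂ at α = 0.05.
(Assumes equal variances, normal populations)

Pooled variance: s²_p = [34×11² + 16×6²]/(50) = 93.8000
s_p = 9.6850
SE = s_p×√(1/n₁ + 1/n₂) = 9.6850×√(1/35 + 1/17) = 2.8631
t = (x̄₁ - x̄₂)/SE = (75 - 60)/2.8631 = 5.2391
df = 50, t-critical = ±2.009
Decision: reject H₀

Answer: t = 5.2391, reject H₀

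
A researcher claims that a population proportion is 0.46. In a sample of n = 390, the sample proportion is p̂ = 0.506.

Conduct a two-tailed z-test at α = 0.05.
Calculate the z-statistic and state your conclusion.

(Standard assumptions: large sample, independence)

H₀: p = 0.46, H₁: p ≠ 0.46
Standard error: SE = √(p₀(1-p₀)/n) = √(0.46×0.54/390) = 0.025237
z-statistic: z = (p̂ - p₀)/SE = (0.506 - 0.46)/0.025237 = 1.8227
Critical value: z_0.025 = ±1.960
p-value = 0.0683
Decision: fail to reject H₀ at α = 0.05

Answer: z = 1.8227, fail to reject H₀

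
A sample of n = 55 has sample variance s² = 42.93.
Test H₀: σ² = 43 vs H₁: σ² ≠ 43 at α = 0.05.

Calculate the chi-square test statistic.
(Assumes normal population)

df = n - 1 = 54
χ² = (n-1)s²/σ₀² = 54×42.93/43 = 53.9121
Critical values: χ²_{0.975,54} = 35.586, χ²_{0.025,54} = 76.192
Rejection region: χ² < 35.586 or χ² > 76.192
Decision: fail to reject H₀

Answer: χ² = 53.9121, fail to reject H₀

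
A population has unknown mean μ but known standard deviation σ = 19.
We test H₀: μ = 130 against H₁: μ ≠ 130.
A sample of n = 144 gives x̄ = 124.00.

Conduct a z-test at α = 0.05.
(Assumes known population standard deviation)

Standard error: SE = σ/√n = 19/√144 = 1.5833
z-statistic: z = (x̄ - μ₀)/SE = (124.00 - 130)/1.5833 = -3.7896
Critical value: ±1.960
p-value = 0.0002
Decision: reject H₀

Answer: z = -3.7896, reject H₀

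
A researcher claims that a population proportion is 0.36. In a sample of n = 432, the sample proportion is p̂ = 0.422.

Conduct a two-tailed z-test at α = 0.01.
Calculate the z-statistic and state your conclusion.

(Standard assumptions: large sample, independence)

H₀: p = 0.36, H₁: p ≠ 0.36
Standard error: SE = √(p₀(1-p₀)/n) = √(0.36×0.64/432) = 0.023094
z-statistic: z = (p̂ - p₀)/SE = (0.422 - 0.36)/0.023094 = 2.6847
Critical value: z_0.005 = ±2.576
p-value = 0.0073
Decision: reject H₀ at α = 0.01

Answer: z = 2.6847, reject H₀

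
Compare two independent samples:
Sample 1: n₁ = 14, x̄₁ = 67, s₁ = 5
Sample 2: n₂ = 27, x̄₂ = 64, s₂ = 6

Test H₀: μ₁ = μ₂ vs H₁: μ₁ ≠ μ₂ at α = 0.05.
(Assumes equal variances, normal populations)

Answer: t = 1.6020, fail to reject H₀

Derivation:
Pooled variance: s²_p = [13×5² + 26×6²]/(39) = 32.3333
s_p = 5.6862
SE = s_p×√(1/n₁ + 1/n₂) = 5.6862×√(1/14 + 1/27) = 1.8727
t = (x̄₁ - x̄₂)/SE = (67 - 64)/1.8727 = 1.6020
df = 39, t-critical = ±2.023
Decision: fail to reject H₀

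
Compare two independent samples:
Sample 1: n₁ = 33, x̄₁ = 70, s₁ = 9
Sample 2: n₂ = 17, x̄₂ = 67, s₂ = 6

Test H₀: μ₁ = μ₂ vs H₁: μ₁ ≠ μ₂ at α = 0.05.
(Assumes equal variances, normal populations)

Answer: t = 1.2370, fail to reject H₀

Derivation:
Pooled variance: s²_p = [32×9² + 16×6²]/(48) = 66.0000
s_p = 8.1240
SE = s_p×√(1/n₁ + 1/n₂) = 8.1240×√(1/33 + 1/17) = 2.4253
t = (x̄₁ - x̄₂)/SE = (70 - 67)/2.4253 = 1.2370
df = 48, t-critical = ±2.011
Decision: fail to reject H₀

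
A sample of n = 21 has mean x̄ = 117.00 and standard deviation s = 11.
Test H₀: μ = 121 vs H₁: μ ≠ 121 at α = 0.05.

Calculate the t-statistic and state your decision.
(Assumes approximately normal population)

df = n - 1 = 20
SE = s/√n = 11/√21 = 2.4004
t = (x̄ - μ₀)/SE = (117.00 - 121)/2.4004 = -1.6664
Critical value: t_{0.025,20} = ±2.086
p-value ≈ 0.1112
Decision: fail to reject H₀

Answer: t = -1.6664, fail to reject H₀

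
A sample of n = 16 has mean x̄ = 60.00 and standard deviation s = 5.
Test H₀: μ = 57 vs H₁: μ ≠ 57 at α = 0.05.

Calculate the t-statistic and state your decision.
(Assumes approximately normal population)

Answer: t = 2.4000, reject H₀

Derivation:
df = n - 1 = 15
SE = s/√n = 5/√16 = 1.2500
t = (x̄ - μ₀)/SE = (60.00 - 57)/1.2500 = 2.4000
Critical value: t_{0.025,15} = ±2.131
p-value ≈ 0.0298
Decision: reject H₀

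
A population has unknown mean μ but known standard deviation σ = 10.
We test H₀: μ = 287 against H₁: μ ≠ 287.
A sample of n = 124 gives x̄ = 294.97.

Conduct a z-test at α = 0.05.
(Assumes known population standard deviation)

Standard error: SE = σ/√n = 10/√124 = 0.8980
z-statistic: z = (x̄ - μ₀)/SE = (294.97 - 287)/0.8980 = 8.8753
Critical value: ±1.960
p-value < 0.0001
Decision: reject H₀

Answer: z = 8.8753, reject H₀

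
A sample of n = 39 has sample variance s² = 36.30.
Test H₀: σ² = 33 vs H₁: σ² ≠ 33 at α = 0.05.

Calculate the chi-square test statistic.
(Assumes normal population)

Answer: χ² = 41.8000, fail to reject H₀

Derivation:
df = n - 1 = 38
χ² = (n-1)s²/σ₀² = 38×36.30/33 = 41.8000
Critical values: χ²_{0.975,38} = 22.878, χ²_{0.025,38} = 56.896
Rejection region: χ² < 22.878 or χ² > 56.896
Decision: fail to reject H₀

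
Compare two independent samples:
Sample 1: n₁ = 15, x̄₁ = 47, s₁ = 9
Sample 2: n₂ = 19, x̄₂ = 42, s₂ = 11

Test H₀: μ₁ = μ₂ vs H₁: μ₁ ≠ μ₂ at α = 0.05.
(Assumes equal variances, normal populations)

Answer: t = 1.4229, fail to reject H₀

Derivation:
Pooled variance: s²_p = [14×9² + 18×11²]/(32) = 103.5000
s_p = 10.1735
SE = s_p×√(1/n₁ + 1/n₂) = 10.1735×√(1/15 + 1/19) = 3.5139
t = (x̄₁ - x̄₂)/SE = (47 - 42)/3.5139 = 1.4229
df = 32, t-critical = ±2.037
Decision: fail to reject H₀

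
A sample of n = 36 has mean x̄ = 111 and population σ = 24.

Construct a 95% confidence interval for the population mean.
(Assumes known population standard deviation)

Answer: (103.1600, 118.8400)

Derivation:
Confidence level: 95%, α = 0.05
z_0.025 = 1.960
SE = σ/√n = 24/√36 = 4.0000
Margin of error = 1.960 × 4.0000 = 7.8400
CI: x̄ ± margin = 111 ± 7.8400
CI: (103.1600, 118.8400)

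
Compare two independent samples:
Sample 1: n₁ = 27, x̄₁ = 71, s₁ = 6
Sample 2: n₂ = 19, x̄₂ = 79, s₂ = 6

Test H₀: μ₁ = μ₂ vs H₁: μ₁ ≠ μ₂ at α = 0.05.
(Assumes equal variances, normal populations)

Answer: t = -4.4526, reject H₀

Derivation:
Pooled variance: s²_p = [26×6² + 18×6²]/(44) = 36.0000
s_p = 6.0000
SE = s_p×√(1/n₁ + 1/n₂) = 6.0000×√(1/27 + 1/19) = 1.7967
t = (x̄₁ - x̄₂)/SE = (71 - 79)/1.7967 = -4.4526
df = 44, t-critical = ±2.015
Decision: reject H₀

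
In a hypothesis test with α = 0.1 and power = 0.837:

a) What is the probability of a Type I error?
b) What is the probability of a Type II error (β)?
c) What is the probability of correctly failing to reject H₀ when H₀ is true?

a) Type I error probability = α = 0.1
b) Power = P(reject H₀ | H₁ true) = 1 - β = 0.837, so Type II error probability = β = 1 - Power = 0.163
c) P(fail to reject H₀ | H₀ true) = 1 - α = 0.9

Answer: a) 0.1, b) 0.163, c) 0.9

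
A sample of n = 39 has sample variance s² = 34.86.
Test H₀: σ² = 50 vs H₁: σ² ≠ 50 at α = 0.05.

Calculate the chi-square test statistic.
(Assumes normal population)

df = n - 1 = 38
χ² = (n-1)s²/σ₀² = 38×34.86/50 = 26.4936
Critical values: χ²_{0.975,38} = 22.878, χ²_{0.025,38} = 56.896
Rejection region: χ² < 22.878 or χ² > 56.896
Decision: fail to reject H₀

Answer: χ² = 26.4936, fail to reject H₀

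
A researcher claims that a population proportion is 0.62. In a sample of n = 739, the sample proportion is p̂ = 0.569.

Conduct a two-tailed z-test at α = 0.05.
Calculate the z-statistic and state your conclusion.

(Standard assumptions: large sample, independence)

Answer: z = -2.8563, reject H₀

Derivation:
H₀: p = 0.62, H₁: p ≠ 0.62
Standard error: SE = √(p₀(1-p₀)/n) = √(0.62×0.38/739) = 0.017855
z-statistic: z = (p̂ - p₀)/SE = (0.569 - 0.62)/0.017855 = -2.8563
Critical value: z_0.025 = ±1.960
p-value = 0.0043
Decision: reject H₀ at α = 0.05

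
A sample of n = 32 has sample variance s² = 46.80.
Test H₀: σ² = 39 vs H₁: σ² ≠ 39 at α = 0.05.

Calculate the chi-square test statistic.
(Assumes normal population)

Answer: χ² = 37.2000, fail to reject H₀

Derivation:
df = n - 1 = 31
χ² = (n-1)s²/σ₀² = 31×46.80/39 = 37.2000
Critical values: χ²_{0.975,31} = 17.539, χ²_{0.025,31} = 48.232
Rejection region: χ² < 17.539 or χ² > 48.232
Decision: fail to reject H₀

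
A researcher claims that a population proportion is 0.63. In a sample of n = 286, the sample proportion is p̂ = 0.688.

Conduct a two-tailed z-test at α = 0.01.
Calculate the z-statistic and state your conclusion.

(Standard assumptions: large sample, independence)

Answer: z = 2.0316, fail to reject H₀

Derivation:
H₀: p = 0.63, H₁: p ≠ 0.63
Standard error: SE = √(p₀(1-p₀)/n) = √(0.63×0.37/286) = 0.028549
z-statistic: z = (p̂ - p₀)/SE = (0.688 - 0.63)/0.028549 = 2.0316
Critical value: z_0.005 = ±2.576
p-value = 0.0422
Decision: fail to reject H₀ at α = 0.01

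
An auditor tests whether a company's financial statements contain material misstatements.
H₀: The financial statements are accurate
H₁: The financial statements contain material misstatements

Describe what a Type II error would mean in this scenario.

Answer: Failing to detect material misstatements that are actually present

Derivation:
Type I error: rejecting H₀ when it is actually true (false positive).
Type II error: failing to reject H₀ when H₁ is actually true (false negative).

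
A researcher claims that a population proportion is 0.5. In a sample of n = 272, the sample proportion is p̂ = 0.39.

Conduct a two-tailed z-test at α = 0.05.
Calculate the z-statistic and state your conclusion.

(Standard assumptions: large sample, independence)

Answer: z = -3.6283, reject H₀

Derivation:
H₀: p = 0.5, H₁: p ≠ 0.5
Standard error: SE = √(p₀(1-p₀)/n) = √(0.5×0.5/272) = 0.030317
z-statistic: z = (p̂ - p₀)/SE = (0.39 - 0.5)/0.030317 = -3.6283
Critical value: z_0.025 = ±1.960
p-value = 0.0003
Decision: reject H₀ at α = 0.05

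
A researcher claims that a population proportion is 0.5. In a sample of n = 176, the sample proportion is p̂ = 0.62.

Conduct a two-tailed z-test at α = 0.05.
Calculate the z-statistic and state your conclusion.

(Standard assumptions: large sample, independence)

Answer: z = 3.1840, reject H₀

Derivation:
H₀: p = 0.5, H₁: p ≠ 0.5
Standard error: SE = √(p₀(1-p₀)/n) = √(0.5×0.5/176) = 0.037689
z-statistic: z = (p̂ - p₀)/SE = (0.62 - 0.5)/0.037689 = 3.1840
Critical value: z_0.025 = ±1.960
p-value = 0.0015
Decision: reject H₀ at α = 0.05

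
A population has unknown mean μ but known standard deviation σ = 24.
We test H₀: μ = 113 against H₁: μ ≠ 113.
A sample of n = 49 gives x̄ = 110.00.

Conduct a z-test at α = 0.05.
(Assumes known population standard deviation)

Answer: z = -0.8750, fail to reject H₀

Derivation:
Standard error: SE = σ/√n = 24/√49 = 3.4286
z-statistic: z = (x̄ - μ₀)/SE = (110.00 - 113)/3.4286 = -0.8750
Critical value: ±1.960
p-value = 0.3816
Decision: fail to reject H₀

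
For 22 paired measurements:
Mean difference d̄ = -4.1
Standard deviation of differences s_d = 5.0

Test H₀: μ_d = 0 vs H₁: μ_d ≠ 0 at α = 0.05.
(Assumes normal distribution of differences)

Answer: t = -3.8462, reject H₀

Derivation:
df = n - 1 = 21
SE = s_d/√n = 5.0/√22 = 1.0660
t = d̄/SE = -4.1/1.0660 = -3.8462
Critical value: t_{0.025,21} = ±2.080
p-value ≈ 0.0009
Decision: reject H₀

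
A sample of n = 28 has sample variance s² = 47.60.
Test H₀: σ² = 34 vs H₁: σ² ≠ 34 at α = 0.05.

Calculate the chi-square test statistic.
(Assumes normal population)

df = n - 1 = 27
χ² = (n-1)s²/σ₀² = 27×47.60/34 = 37.8000
Critical values: χ²_{0.975,27} = 14.573, χ²_{0.025,27} = 43.195
Rejection region: χ² < 14.573 or χ² > 43.195
Decision: fail to reject H₀

Answer: χ² = 37.8000, fail to reject H₀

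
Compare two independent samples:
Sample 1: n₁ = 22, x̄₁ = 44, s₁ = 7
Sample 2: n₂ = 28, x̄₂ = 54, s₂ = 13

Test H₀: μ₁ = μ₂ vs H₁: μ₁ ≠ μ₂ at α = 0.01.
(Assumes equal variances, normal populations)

Answer: t = -3.2519, reject H₀

Derivation:
Pooled variance: s²_p = [21×7² + 27×13²]/(48) = 116.5000
s_p = 10.7935
SE = s_p×√(1/n₁ + 1/n₂) = 10.7935×√(1/22 + 1/28) = 3.0751
t = (x̄₁ - x̄₂)/SE = (44 - 54)/3.0751 = -3.2519
df = 48, t-critical = ±2.682
Decision: reject H₀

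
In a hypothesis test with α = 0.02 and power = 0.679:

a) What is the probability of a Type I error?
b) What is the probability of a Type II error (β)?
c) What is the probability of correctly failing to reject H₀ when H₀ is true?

Answer: a) 0.02, b) 0.321, c) 0.98

Derivation:
a) Type I error probability = α = 0.02
b) Power = P(reject H₀ | H₁ true) = 1 - β = 0.679, so Type II error probability = β = 1 - Power = 0.321
c) P(fail to reject H₀ | H₀ true) = 1 - α = 0.98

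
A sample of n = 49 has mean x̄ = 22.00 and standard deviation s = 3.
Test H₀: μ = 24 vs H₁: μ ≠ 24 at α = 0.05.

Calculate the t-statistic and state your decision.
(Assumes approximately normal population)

Answer: t = -4.6664, reject H₀

Derivation:
df = n - 1 = 48
SE = s/√n = 3/√49 = 0.4286
t = (x̄ - μ₀)/SE = (22.00 - 24)/0.4286 = -4.6664
Critical value: t_{0.025,48} = ±2.011
p-value < 0.0001
Decision: reject H₀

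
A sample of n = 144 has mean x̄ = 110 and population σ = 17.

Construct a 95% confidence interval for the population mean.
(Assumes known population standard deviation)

Confidence level: 95%, α = 0.05
z_0.025 = 1.960
SE = σ/√n = 17/√144 = 1.4167
Margin of error = 1.960 × 1.4167 = 2.7767
CI: x̄ ± margin = 110 ± 2.7767
CI: (107.2233, 112.7767)

Answer: (107.2233, 112.7767)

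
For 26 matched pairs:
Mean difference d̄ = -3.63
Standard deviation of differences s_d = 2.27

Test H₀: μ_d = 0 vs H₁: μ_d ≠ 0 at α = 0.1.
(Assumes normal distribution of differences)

df = n - 1 = 25
SE = s_d/√n = 2.27/√26 = 0.4452
t = d̄/SE = -3.63/0.4452 = -8.1536
Critical value: t_{0.05,25} = ±1.708
p-value < 0.0001
Decision: reject H₀

Answer: t = -8.1536, reject H₀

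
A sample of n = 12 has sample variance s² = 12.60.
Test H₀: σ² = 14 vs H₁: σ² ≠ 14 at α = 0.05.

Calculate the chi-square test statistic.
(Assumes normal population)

Answer: χ² = 9.9000, fail to reject H₀

Derivation:
df = n - 1 = 11
χ² = (n-1)s²/σ₀² = 11×12.60/14 = 9.9000
Critical values: χ²_{0.975,11} = 3.816, χ²_{0.025,11} = 21.920
Rejection region: χ² < 3.816 or χ² > 21.920
Decision: fail to reject H₀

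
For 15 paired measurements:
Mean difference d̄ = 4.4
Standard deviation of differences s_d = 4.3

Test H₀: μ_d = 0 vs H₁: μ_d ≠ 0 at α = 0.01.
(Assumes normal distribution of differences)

df = n - 1 = 14
SE = s_d/√n = 4.3/√15 = 1.1103
t = d̄/SE = 4.4/1.1103 = 3.9629
Critical value: t_{0.005,14} = ±2.977
p-value ≈ 0.0014
Decision: reject H₀

Answer: t = 3.9629, reject H₀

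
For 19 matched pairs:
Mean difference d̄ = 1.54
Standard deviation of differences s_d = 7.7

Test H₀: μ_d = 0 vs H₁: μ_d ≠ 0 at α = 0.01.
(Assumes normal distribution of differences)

df = n - 1 = 18
SE = s_d/√n = 7.7/√19 = 1.7665
t = d̄/SE = 1.54/1.7665 = 0.8718
Critical value: t_{0.005,18} = ±2.878
p-value ≈ 0.3948
Decision: fail to reject H₀

Answer: t = 0.8718, fail to reject H₀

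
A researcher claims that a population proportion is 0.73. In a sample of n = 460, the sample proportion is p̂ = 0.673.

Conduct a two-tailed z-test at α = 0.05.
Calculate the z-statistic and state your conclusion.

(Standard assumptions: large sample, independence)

H₀: p = 0.73, H₁: p ≠ 0.73
Standard error: SE = √(p₀(1-p₀)/n) = √(0.73×0.27/460) = 0.020700
z-statistic: z = (p̂ - p₀)/SE = (0.673 - 0.73)/0.020700 = -2.7536
Critical value: z_0.025 = ±1.960
p-value = 0.0059
Decision: reject H₀ at α = 0.05

Answer: z = -2.7536, reject H₀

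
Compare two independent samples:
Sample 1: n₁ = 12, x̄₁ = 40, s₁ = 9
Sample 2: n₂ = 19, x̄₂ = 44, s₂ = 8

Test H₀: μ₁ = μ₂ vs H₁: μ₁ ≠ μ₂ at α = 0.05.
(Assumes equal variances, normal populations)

Pooled variance: s²_p = [11×9² + 18×8²]/(29) = 70.4483
s_p = 8.3933
SE = s_p×√(1/n₁ + 1/n₂) = 8.3933×√(1/12 + 1/19) = 3.0949
t = (x̄₁ - x̄₂)/SE = (40 - 44)/3.0949 = -1.2924
df = 29, t-critical = ±2.045
Decision: fail to reject H₀

Answer: t = -1.2924, fail to reject H₀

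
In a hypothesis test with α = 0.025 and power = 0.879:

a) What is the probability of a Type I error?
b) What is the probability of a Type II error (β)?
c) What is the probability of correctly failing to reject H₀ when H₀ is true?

a) Type I error probability = α = 0.025
b) Power = P(reject H₀ | H₁ true) = 1 - β = 0.879, so Type II error probability = β = 1 - Power = 0.121
c) P(fail to reject H₀ | H₀ true) = 1 - α = 0.975

Answer: a) 0.025, b) 0.121, c) 0.975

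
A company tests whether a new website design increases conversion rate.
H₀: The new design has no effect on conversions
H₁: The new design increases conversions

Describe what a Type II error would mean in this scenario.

Answer: Keeping the old design when the new one would have increased conversions

Derivation:
Type I error: rejecting H₀ when it is actually true (false positive).
Type II error: failing to reject H₀ when H₁ is actually true (false negative).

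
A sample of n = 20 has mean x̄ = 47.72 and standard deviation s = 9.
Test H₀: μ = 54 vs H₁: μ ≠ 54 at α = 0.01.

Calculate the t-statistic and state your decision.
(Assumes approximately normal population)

df = n - 1 = 19
SE = s/√n = 9/√20 = 2.0125
t = (x̄ - μ₀)/SE = (47.72 - 54)/2.0125 = -3.1205
Critical value: t_{0.005,19} = ±2.861
p-value ≈ 0.0056
Decision: reject H₀

Answer: t = -3.1205, reject H₀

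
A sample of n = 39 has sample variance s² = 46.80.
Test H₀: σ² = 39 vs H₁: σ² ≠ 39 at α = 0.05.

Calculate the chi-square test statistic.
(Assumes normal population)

df = n - 1 = 38
χ² = (n-1)s²/σ₀² = 38×46.80/39 = 45.6000
Critical values: χ²_{0.975,38} = 22.878, χ²_{0.025,38} = 56.896
Rejection region: χ² < 22.878 or χ² > 56.896
Decision: fail to reject H₀

Answer: χ² = 45.6000, fail to reject H₀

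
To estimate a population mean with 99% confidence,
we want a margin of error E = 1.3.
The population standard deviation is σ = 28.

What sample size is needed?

Answer: n = 3079

Derivation:
z_0.005 = 2.576
n = (z×σ/E)² = (2.576×28/1.3)²
n = 3078.3718
Round up: n = 3079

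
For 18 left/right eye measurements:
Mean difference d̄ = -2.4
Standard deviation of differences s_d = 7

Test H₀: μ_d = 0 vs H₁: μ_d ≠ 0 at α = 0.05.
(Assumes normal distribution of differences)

Answer: t = -1.4546, fail to reject H₀

Derivation:
df = n - 1 = 17
SE = s_d/√n = 7/√18 = 1.6499
t = d̄/SE = -2.4/1.6499 = -1.4546
Critical value: t_{0.025,17} = ±2.110
p-value ≈ 0.1640
Decision: fail to reject H₀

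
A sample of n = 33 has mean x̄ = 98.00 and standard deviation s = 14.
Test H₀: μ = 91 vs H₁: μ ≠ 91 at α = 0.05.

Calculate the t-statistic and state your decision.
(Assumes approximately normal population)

df = n - 1 = 32
SE = s/√n = 14/√33 = 2.4371
t = (x̄ - μ₀)/SE = (98.00 - 91)/2.4371 = 2.8723
Critical value: t_{0.025,32} = ±2.037
p-value ≈ 0.0072
Decision: reject H₀

Answer: t = 2.8723, reject H₀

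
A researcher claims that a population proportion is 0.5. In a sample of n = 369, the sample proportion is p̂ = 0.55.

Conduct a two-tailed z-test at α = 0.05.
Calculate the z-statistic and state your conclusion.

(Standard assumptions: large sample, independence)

Answer: z = 1.9209, fail to reject H₀

Derivation:
H₀: p = 0.5, H₁: p ≠ 0.5
Standard error: SE = √(p₀(1-p₀)/n) = √(0.5×0.5/369) = 0.026029
z-statistic: z = (p̂ - p₀)/SE = (0.55 - 0.5)/0.026029 = 1.9209
Critical value: z_0.025 = ±1.960
p-value = 0.0547
Decision: fail to reject H₀ at α = 0.05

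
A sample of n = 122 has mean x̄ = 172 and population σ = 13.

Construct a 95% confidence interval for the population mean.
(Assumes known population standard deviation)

Confidence level: 95%, α = 0.05
z_0.025 = 1.960
SE = σ/√n = 13/√122 = 1.1770
Margin of error = 1.960 × 1.1770 = 2.3069
CI: x̄ ± margin = 172 ± 2.3069
CI: (169.6931, 174.3069)

Answer: (169.6931, 174.3069)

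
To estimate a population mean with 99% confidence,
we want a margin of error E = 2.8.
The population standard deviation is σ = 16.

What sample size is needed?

z_0.005 = 2.576
n = (z×σ/E)² = (2.576×16/2.8)²
n = 216.6784
Round up: n = 217

Answer: n = 217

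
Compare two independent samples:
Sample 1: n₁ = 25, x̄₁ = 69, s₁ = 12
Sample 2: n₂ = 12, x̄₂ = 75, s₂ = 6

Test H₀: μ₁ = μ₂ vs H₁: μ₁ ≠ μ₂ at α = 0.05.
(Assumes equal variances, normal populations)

Answer: t = -1.6286, fail to reject H₀

Derivation:
Pooled variance: s²_p = [24×12² + 11×6²]/(35) = 110.0571
s_p = 10.4908
SE = s_p×√(1/n₁ + 1/n₂) = 10.4908×√(1/25 + 1/12) = 3.6842
t = (x̄₁ - x̄₂)/SE = (69 - 75)/3.6842 = -1.6286
df = 35, t-critical = ±2.030
Decision: fail to reject H₀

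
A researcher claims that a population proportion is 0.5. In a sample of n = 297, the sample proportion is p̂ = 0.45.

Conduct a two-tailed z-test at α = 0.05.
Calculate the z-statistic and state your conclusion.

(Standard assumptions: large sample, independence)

Answer: z = -1.7234, fail to reject H₀

Derivation:
H₀: p = 0.5, H₁: p ≠ 0.5
Standard error: SE = √(p₀(1-p₀)/n) = √(0.5×0.5/297) = 0.029013
z-statistic: z = (p̂ - p₀)/SE = (0.45 - 0.5)/0.029013 = -1.7234
Critical value: z_0.025 = ±1.960
p-value = 0.0848
Decision: fail to reject H₀ at α = 0.05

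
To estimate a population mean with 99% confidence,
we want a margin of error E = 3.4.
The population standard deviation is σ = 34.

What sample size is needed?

Answer: n = 664

Derivation:
z_0.005 = 2.576
n = (z×σ/E)² = (2.576×34/3.4)²
n = 663.5776
Round up: n = 664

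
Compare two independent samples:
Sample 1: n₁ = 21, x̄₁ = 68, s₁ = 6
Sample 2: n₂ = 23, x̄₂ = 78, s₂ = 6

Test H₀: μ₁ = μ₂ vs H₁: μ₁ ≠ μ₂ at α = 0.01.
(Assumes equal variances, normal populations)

Pooled variance: s²_p = [20×6² + 22×6²]/(42) = 36.0000
s_p = 6.0000
SE = s_p×√(1/n₁ + 1/n₂) = 6.0000×√(1/21 + 1/23) = 1.8109
t = (x̄₁ - x̄₂)/SE = (68 - 78)/1.8109 = -5.5221
df = 42, t-critical = ±2.698
Decision: reject H₀

Answer: t = -5.5221, reject H₀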